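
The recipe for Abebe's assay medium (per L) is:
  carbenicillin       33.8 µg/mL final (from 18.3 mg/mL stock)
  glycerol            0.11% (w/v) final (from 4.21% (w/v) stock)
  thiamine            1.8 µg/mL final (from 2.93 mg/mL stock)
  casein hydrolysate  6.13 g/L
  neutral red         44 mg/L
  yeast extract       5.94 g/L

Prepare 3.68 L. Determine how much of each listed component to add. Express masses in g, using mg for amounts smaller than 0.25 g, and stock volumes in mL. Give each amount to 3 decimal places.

carbenicillin 6.797 mL; glycerol 96.152 mL; thiamine 2.261 mL; casein hydrolysate 22.558 g; neutral red 161.920 mg; yeast extract 21.859 g

Working volume: 3.68 L.
carbenicillin: dilute stock: 33.8 µg/mL × 3680 mL ÷ 18300 µg/mL = 6.797 mL
glycerol: V = C2·V2/C1 = 0.11% ÷ 4.21% × 3680 mL = 96.152 mL
thiamine: dilute stock: 1.8 µg/mL × 3680 mL ÷ 2930 µg/mL = 2.261 mL
casein hydrolysate: 6.13 g/L × 3.68 L = 22.558 g
neutral red: 44 mg/L × 3.68 L = 161.920 mg
yeast extract: 5.94 g/L × 3.68 L = 21.859 g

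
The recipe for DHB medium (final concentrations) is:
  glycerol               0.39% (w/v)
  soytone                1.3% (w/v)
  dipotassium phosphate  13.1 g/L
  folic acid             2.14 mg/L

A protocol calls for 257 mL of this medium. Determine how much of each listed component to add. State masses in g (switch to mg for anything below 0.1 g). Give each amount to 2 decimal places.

glycerol 1.00 g; soytone 3.34 g; dipotassium phosphate 3.37 g; folic acid 0.55 mg

Working volume: 257 mL = 0.257 L.
glycerol: 0.39 g per 100 mL × 257 mL ÷ 100 = 1.00 g
soytone: 1.3% w/v = 13 g/L → 13 × 0.257 L = 3.34 g
dipotassium phosphate: 13.1 g/L × 0.257 L = 3.37 g
folic acid: 2.14 mg/L × 0.257 L = 0.55 mg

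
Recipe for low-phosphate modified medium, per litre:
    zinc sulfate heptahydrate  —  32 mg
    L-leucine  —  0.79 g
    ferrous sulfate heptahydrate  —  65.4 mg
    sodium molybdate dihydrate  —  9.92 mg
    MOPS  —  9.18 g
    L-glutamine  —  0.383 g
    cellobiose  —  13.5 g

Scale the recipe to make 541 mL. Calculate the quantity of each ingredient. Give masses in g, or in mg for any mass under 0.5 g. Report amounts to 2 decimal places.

zinc sulfate heptahydrate 17.31 mg; L-leucine 427.39 mg; ferrous sulfate heptahydrate 35.38 mg; sodium molybdate dihydrate 5.37 mg; MOPS 4.97 g; L-glutamine 207.20 mg; cellobiose 7.30 g

Scale factor = 541 mL / 1000 mL = 0.541.
zinc sulfate heptahydrate: 32 mg × (541 mL / 1000 mL) = 17.31 mg
L-leucine: 0.79 g × (541 mL / 1000 mL) = 0.42739 g = 427.39 mg
ferrous sulfate heptahydrate: 65.4 mg × (541 mL / 1000 mL) = 35.38 mg
sodium molybdate dihydrate: 9.92 mg × (541 mL / 1000 mL) = 5.37 mg
MOPS: 9.18 g × (541 mL / 1000 mL) = 4.97 g
L-glutamine: 0.383 g × (541 mL / 1000 mL) = 0.207203 g = 207.20 mg
cellobiose: 13.5 g × (541 mL / 1000 mL) = 7.30 g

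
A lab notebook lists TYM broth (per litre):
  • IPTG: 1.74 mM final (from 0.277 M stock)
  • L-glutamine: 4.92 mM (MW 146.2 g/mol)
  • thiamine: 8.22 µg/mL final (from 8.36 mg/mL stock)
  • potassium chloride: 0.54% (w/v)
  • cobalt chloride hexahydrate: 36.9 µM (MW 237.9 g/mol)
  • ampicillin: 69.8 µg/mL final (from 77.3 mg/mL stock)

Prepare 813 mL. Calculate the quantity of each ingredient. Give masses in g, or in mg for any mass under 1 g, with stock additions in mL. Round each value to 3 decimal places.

IPTG 5.107 mL; L-glutamine 584.794 mg; thiamine 0.799 mL; potassium chloride 4.390 g; cobalt chloride hexahydrate 7.137 mg; ampicillin 0.734 mL

Target volume = 813 mL = 0.813 L.
IPTG: C1V1 = C2V2 → 1.74 mM × 813 mL ÷ 277 mM = 5.107 mL
L-glutamine: 4.92 mmol/L × 146.2 mg/mmol × 0.813 L = 584.794 mg
thiamine: V = C2·V2/C1 = 8.22 µg/mL × 813 mL ÷ 8360 µg/mL = 0.799 mL
potassium chloride: 0.54% w/v = 5.4 g/L → 5.4 × 0.813 L = 4.390 g
cobalt chloride hexahydrate: 36.9 µmol/L × 237.9 g/mol × 0.813 L ÷ 1000 = 7.137 mg
ampicillin: dilute stock: 69.8 µg/mL × 813 mL ÷ 77300 µg/mL = 0.734 mL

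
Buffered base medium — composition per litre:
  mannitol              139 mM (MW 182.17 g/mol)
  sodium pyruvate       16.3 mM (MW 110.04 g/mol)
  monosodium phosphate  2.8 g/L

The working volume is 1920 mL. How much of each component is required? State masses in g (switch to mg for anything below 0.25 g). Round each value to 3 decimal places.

Target volume = 1920 mL = 1.92 L.
mannitol: 139 mmol/L × 182.17 g/mol × 1.92 L ÷ 1000 = 48.618 g
sodium pyruvate: 16.3 mmol/L × 110.04 g/mol × 1.92 L ÷ 1000 = 3.444 g
monosodium phosphate: 2.8 g/L × 1.92 L = 5.376 g

mannitol 48.618 g; sodium pyruvate 3.444 g; monosodium phosphate 5.376 g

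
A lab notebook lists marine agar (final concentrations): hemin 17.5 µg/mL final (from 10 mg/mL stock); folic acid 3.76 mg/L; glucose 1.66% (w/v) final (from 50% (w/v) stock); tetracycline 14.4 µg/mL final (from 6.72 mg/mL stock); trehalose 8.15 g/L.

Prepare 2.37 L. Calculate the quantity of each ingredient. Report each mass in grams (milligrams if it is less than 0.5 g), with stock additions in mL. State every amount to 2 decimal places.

Working volume: 2.37 L.
hemin: dilute stock: 17.5 µg/mL × 2370 mL ÷ 10000 µg/mL = 4.15 mL
folic acid: 3.76 mg/L × 2.37 L = 8.91 mg
glucose: V = C2·V2/C1 = 1.66% ÷ 50% × 2370 mL = 78.68 mL
tetracycline: dilute stock: 14.4 µg/mL × 2370 mL ÷ 6720 µg/mL = 5.08 mL
trehalose: 8.15 g/L × 2.37 L = 19.32 g

hemin 4.15 mL; folic acid 8.91 mg; glucose 78.68 mL; tetracycline 5.08 mL; trehalose 19.32 g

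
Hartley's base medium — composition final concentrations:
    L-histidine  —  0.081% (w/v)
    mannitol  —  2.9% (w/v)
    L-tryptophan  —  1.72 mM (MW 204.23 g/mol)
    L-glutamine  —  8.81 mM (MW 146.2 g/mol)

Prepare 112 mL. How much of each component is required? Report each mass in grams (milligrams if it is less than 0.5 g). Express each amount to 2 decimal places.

L-histidine 90.72 mg; mannitol 3.25 g; L-tryptophan 39.34 mg; L-glutamine 144.26 mg

Scale factor relative to 1 L: 0.112.
L-histidine: 0.081% w/v = 0.81 g/L → 0.81 × 0.112 L = 0.09072 g = 90.72 mg
mannitol: 2.9 g per 100 mL × 112 mL ÷ 100 = 3.25 g
L-tryptophan: 1.72 mmol/L × 204.23 mg/mmol × 0.112 L = 39.34 mg
L-glutamine: 8.81 mmol/L × 146.2 mg/mmol × 0.112 L = 144.26 mg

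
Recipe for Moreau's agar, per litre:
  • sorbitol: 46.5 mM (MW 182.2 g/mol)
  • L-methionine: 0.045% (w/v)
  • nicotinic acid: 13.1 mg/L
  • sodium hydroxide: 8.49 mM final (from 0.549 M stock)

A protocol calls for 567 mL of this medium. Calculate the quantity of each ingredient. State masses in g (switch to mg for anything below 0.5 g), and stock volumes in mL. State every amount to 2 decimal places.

Target volume = 567 mL = 0.567 L.
sorbitol: 46.5 mmol/L × 182.2 g/mol × 0.567 L ÷ 1000 = 4.80 g
L-methionine: 0.045% w/v = 0.45 g/L → 0.45 × 0.567 L = 0.25515 g = 255.15 mg
nicotinic acid: 13.1 mg/L × 0.567 L = 7.43 mg
sodium hydroxide: C1V1 = C2V2 → 8.49 mM × 567 mL ÷ 549 mM = 8.77 mL

sorbitol 4.80 g; L-methionine 255.15 mg; nicotinic acid 7.43 mg; sodium hydroxide 8.77 mL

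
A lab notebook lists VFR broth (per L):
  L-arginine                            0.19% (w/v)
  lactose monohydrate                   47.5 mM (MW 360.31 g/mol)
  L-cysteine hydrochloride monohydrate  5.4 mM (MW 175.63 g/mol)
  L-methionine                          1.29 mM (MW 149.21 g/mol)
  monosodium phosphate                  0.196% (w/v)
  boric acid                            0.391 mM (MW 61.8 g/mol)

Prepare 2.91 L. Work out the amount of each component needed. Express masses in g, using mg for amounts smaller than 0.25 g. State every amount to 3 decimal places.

Working volume: 2.91 L.
L-arginine: 0.19% w/v = 1.9 g/L → 1.9 × 2.91 L = 5.529 g
lactose monohydrate: 47.5 mmol/L × 360.31 g/mol × 2.91 L ÷ 1000 = 49.804 g
L-cysteine hydrochloride monohydrate: 5.4 mmol/L × 175.63 g/mol × 2.91 L ÷ 1000 = 2.760 g
L-methionine: 1.29 mmol/L × 149.21 g/mol × 2.91 L ÷ 1000 = 0.560 g
monosodium phosphate: 0.196 g per 100 mL × 2910 mL ÷ 100 = 5.704 g
boric acid: 0.391 mmol/L × 61.8 mg/mmol × 2.91 L = 70.317 mg

L-arginine 5.529 g; lactose monohydrate 49.804 g; L-cysteine hydrochloride monohydrate 2.760 g; L-methionine 0.560 g; monosodium phosphate 5.704 g; boric acid 70.317 mg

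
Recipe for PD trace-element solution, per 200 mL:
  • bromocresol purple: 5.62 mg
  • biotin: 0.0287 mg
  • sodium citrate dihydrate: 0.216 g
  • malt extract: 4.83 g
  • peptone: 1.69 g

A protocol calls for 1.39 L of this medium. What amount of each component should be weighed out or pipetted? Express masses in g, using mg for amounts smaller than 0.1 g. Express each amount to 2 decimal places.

Ratio of target to recipe volume: 1390 / 200 = 6.95.
bromocresol purple: 5.62 mg × (1390 mL / 200 mL) = 39.06 mg
biotin: 0.0287 mg × (1390 mL / 200 mL) = 0.20 mg
sodium citrate dihydrate: 0.216 g × (1390 mL / 200 mL) = 1.50 g
malt extract: 4.83 g × (1390 mL / 200 mL) = 33.57 g
peptone: 1.69 g × (1390 mL / 200 mL) = 11.75 g

bromocresol purple 39.06 mg; biotin 0.20 mg; sodium citrate dihydrate 1.50 g; malt extract 33.57 g; peptone 11.75 g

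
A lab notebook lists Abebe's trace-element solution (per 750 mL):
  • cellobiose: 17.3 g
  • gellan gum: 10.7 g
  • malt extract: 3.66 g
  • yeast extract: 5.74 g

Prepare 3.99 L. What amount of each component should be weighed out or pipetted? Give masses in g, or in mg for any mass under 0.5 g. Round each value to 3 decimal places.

cellobiose 92.036 g; gellan gum 56.924 g; malt extract 19.471 g; yeast extract 30.537 g

Ratio of target to recipe volume: 3990 / 750 = 5.32.
cellobiose: 17.3 g × (3990 mL / 750 mL) = 92.036 g
gellan gum: 10.7 g × (3990 mL / 750 mL) = 56.924 g
malt extract: 3.66 g × (3990 mL / 750 mL) = 19.471 g
yeast extract: 5.74 g × (3990 mL / 750 mL) = 30.537 g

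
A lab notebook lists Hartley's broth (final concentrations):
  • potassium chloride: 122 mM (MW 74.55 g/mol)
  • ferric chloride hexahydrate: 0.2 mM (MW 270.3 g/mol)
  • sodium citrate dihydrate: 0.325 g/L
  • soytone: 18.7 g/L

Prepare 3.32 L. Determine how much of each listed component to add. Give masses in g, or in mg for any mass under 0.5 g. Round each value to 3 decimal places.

potassium chloride 30.196 g; ferric chloride hexahydrate 179.479 mg; sodium citrate dihydrate 1.079 g; soytone 62.084 g

Working volume: 3.32 L.
potassium chloride: 122 mmol/L × 74.55 g/mol × 3.32 L ÷ 1000 = 30.196 g
ferric chloride hexahydrate: 0.2 mmol/L × 270.3 mg/mmol × 3.32 L = 179.479 mg
sodium citrate dihydrate: 0.325 g/L × 3.32 L = 1.079 g
soytone: 18.7 g/L × 3.32 L = 62.084 g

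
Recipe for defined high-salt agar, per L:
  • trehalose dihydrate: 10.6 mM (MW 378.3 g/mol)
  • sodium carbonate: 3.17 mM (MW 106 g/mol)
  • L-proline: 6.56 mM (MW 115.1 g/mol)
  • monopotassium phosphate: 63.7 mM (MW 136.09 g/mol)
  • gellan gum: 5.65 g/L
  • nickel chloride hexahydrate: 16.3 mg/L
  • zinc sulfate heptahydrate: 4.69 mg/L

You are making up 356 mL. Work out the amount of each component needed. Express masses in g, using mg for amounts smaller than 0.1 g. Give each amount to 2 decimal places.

trehalose dihydrate 1.43 g; sodium carbonate 0.12 g; L-proline 0.27 g; monopotassium phosphate 3.09 g; gellan gum 2.01 g; nickel chloride hexahydrate 5.80 mg; zinc sulfate heptahydrate 1.67 mg

Target volume = 356 mL = 0.356 L.
trehalose dihydrate: 10.6 mmol/L × 378.3 g/mol × 0.356 L ÷ 1000 = 1.43 g
sodium carbonate: 3.17 mmol/L × 106 g/mol × 0.356 L ÷ 1000 = 0.12 g
L-proline: 6.56 mmol/L × 115.1 g/mol × 0.356 L ÷ 1000 = 0.27 g
monopotassium phosphate: 63.7 mmol/L × 136.09 g/mol × 0.356 L ÷ 1000 = 3.09 g
gellan gum: 5.65 g/L × 0.356 L = 2.01 g
nickel chloride hexahydrate: 16.3 mg/L × 0.356 L = 5.80 mg
zinc sulfate heptahydrate: 4.69 mg/L × 0.356 L = 1.67 mg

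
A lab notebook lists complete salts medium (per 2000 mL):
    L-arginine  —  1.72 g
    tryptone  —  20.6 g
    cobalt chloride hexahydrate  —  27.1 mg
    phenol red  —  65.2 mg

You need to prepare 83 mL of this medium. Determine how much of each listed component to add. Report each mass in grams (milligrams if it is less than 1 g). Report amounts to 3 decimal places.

L-arginine 71.380 mg; tryptone 854.900 mg; cobalt chloride hexahydrate 1.125 mg; phenol red 2.706 mg

Scale factor = 83 mL / 2000 mL = 0.0415.
L-arginine: 1.72 g × (83 mL / 2000 mL) = 0.07138 g = 71.380 mg
tryptone: 20.6 g × (83 mL / 2000 mL) = 0.8549 g = 854.900 mg
cobalt chloride hexahydrate: 27.1 mg × (83 mL / 2000 mL) = 1.125 mg
phenol red: 65.2 mg × (83 mL / 2000 mL) = 2.706 mg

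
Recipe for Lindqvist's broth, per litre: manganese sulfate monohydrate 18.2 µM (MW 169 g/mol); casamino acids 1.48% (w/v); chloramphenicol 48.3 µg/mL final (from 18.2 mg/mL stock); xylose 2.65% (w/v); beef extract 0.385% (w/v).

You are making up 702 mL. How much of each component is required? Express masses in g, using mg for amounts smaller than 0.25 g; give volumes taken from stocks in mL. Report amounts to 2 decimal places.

manganese sulfate monohydrate 2.16 mg; casamino acids 10.39 g; chloramphenicol 1.86 mL; xylose 18.60 g; beef extract 2.70 g

Scale factor relative to 1 L: 0.702.
manganese sulfate monohydrate: 18.2 µmol/L × 169 g/mol × 0.702 L ÷ 1000 = 2.16 mg
casamino acids: 1.48% w/v = 14.8 g/L → 14.8 × 0.702 L = 10.39 g
chloramphenicol: V = C2·V2/C1 = 48.3 µg/mL × 702 mL ÷ 18200 µg/mL = 1.86 mL
xylose: 2.65% w/v = 26.5 g/L → 26.5 × 0.702 L = 18.60 g
beef extract: 0.385 g per 100 mL × 702 mL ÷ 100 = 2.70 g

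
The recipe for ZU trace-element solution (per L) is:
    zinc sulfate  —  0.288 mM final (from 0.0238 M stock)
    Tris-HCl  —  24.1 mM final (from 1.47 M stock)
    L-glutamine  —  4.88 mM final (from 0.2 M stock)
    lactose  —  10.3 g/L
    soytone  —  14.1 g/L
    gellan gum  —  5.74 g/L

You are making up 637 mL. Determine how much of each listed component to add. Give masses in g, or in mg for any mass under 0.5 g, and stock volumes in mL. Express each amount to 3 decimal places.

zinc sulfate 7.708 mL; Tris-HCl 10.443 mL; L-glutamine 15.543 mL; lactose 6.561 g; soytone 8.982 g; gellan gum 3.656 g

Scale factor relative to 1 L: 0.637.
zinc sulfate: V = C2·V2/C1 = 0.288 mM × 637 mL ÷ 23.8 mM = 7.708 mL
Tris-HCl: V = C2·V2/C1 = 24.1 mM × 637 mL ÷ 1470 mM = 10.443 mL
L-glutamine: V = C2·V2/C1 = 4.88 mM × 637 mL ÷ 200 mM = 15.543 mL
lactose: 10.3 g/L × 0.637 L = 6.561 g
soytone: 14.1 g/L × 0.637 L = 8.982 g
gellan gum: 5.74 g/L × 0.637 L = 3.656 g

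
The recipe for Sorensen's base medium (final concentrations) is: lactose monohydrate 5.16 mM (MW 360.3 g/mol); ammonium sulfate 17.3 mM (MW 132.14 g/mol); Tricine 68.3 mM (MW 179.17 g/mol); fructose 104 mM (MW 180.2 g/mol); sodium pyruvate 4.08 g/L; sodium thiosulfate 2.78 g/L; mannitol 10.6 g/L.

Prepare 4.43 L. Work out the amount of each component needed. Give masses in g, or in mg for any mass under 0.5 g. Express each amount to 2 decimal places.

Scale factor relative to 1 L: 4.43.
lactose monohydrate: 5.16 mmol/L × 360.3 g/mol × 4.43 L ÷ 1000 = 8.24 g
ammonium sulfate: 17.3 mmol/L × 132.14 g/mol × 4.43 L ÷ 1000 = 10.13 g
Tricine: 68.3 mmol/L × 179.17 g/mol × 4.43 L ÷ 1000 = 54.21 g
fructose: 104 mmol/L × 180.2 g/mol × 4.43 L ÷ 1000 = 83.02 g
sodium pyruvate: 4.08 g/L × 4.43 L = 18.07 g
sodium thiosulfate: 2.78 g/L × 4.43 L = 12.32 g
mannitol: 10.6 g/L × 4.43 L = 46.96 g

lactose monohydrate 8.24 g; ammonium sulfate 10.13 g; Tricine 54.21 g; fructose 83.02 g; sodium pyruvate 18.07 g; sodium thiosulfate 12.32 g; mannitol 46.96 g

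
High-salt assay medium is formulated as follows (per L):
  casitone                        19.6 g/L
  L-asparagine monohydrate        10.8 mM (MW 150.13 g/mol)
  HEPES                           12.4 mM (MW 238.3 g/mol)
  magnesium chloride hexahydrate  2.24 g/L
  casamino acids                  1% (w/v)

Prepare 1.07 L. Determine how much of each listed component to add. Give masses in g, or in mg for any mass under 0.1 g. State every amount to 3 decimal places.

Working volume: 1.07 L.
casitone: 19.6 g/L × 1.07 L = 20.972 g
L-asparagine monohydrate: 10.8 mmol/L × 150.13 g/mol × 1.07 L ÷ 1000 = 1.735 g
HEPES: 12.4 mmol/L × 238.3 g/mol × 1.07 L ÷ 1000 = 3.162 g
magnesium chloride hexahydrate: 2.24 g/L × 1.07 L = 2.397 g
casamino acids: 1 g per 100 mL × 1070 mL ÷ 100 = 10.700 g

casitone 20.972 g; L-asparagine monohydrate 1.735 g; HEPES 3.162 g; magnesium chloride hexahydrate 2.397 g; casamino acids 10.700 g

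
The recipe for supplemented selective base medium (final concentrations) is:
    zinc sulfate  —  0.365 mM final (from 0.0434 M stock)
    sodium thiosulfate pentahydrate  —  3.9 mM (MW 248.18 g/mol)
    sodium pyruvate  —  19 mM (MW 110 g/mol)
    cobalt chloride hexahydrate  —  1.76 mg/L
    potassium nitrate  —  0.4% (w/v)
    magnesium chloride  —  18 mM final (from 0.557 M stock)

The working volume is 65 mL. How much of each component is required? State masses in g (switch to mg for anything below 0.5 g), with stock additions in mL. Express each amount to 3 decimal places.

zinc sulfate 0.547 mL; sodium thiosulfate pentahydrate 62.914 mg; sodium pyruvate 135.850 mg; cobalt chloride hexahydrate 0.114 mg; potassium nitrate 260.000 mg; magnesium chloride 2.101 mL

Target volume = 65 mL = 0.065 L.
zinc sulfate: dilute stock: 0.365 mM × 65 mL ÷ 43.4 mM = 0.547 mL
sodium thiosulfate pentahydrate: 3.9 mmol/L × 248.18 mg/mmol × 0.065 L = 62.914 mg
sodium pyruvate: 19 mmol/L × 110 mg/mmol × 0.065 L = 135.850 mg
cobalt chloride hexahydrate: 1.76 mg/L × 0.065 L = 0.114 mg
potassium nitrate: 0.4% w/v = 4 g/L → 4 × 0.065 L = 0.26 g = 260.000 mg
magnesium chloride: C1V1 = C2V2 → 18 mM × 65 mL ÷ 557 mM = 2.101 mL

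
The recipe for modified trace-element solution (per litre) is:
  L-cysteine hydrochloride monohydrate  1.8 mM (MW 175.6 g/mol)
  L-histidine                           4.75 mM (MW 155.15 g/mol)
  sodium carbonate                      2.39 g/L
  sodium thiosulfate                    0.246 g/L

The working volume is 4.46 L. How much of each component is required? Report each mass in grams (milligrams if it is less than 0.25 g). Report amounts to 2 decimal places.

Working volume: 4.46 L.
L-cysteine hydrochloride monohydrate: 1.8 mmol/L × 175.6 g/mol × 4.46 L ÷ 1000 = 1.41 g
L-histidine: 4.75 mmol/L × 155.15 g/mol × 4.46 L ÷ 1000 = 3.29 g
sodium carbonate: 2.39 g/L × 4.46 L = 10.66 g
sodium thiosulfate: 0.246 g/L × 4.46 L = 1.10 g

L-cysteine hydrochloride monohydrate 1.41 g; L-histidine 3.29 g; sodium carbonate 10.66 g; sodium thiosulfate 1.10 g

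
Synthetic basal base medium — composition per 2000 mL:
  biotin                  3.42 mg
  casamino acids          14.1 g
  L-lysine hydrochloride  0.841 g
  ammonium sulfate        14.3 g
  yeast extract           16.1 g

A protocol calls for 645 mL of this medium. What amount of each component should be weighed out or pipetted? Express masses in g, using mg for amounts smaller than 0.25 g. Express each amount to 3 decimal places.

biotin 1.103 mg; casamino acids 4.547 g; L-lysine hydrochloride 0.271 g; ammonium sulfate 4.612 g; yeast extract 5.192 g

Ratio of target to recipe volume: 645 / 2000 = 0.3225.
biotin: 3.42 mg × (645 mL / 2000 mL) = 1.103 mg
casamino acids: 14.1 g × (645 mL / 2000 mL) = 4.547 g
L-lysine hydrochloride: 0.841 g × (645 mL / 2000 mL) = 0.271 g
ammonium sulfate: 14.3 g × (645 mL / 2000 mL) = 4.612 g
yeast extract: 16.1 g × (645 mL / 2000 mL) = 5.192 g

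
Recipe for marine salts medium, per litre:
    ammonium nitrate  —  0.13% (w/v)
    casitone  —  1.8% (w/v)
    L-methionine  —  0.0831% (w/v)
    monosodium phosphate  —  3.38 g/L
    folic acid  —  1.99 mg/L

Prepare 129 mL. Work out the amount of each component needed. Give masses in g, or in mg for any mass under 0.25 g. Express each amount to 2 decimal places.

Scale factor relative to 1 L: 0.129.
ammonium nitrate: 0.13 g per 100 mL × 129 mL ÷ 100 = 0.1677 g = 167.70 mg
casitone: 1.8 g per 100 mL × 129 mL ÷ 100 = 2.32 g
L-methionine: 0.0831 g per 100 mL × 129 mL ÷ 100 = 0.107199 g = 107.20 mg
monosodium phosphate: 3.38 g/L × 0.129 L = 0.44 g
folic acid: 1.99 mg/L × 0.129 L = 0.26 mg

ammonium nitrate 167.70 mg; casitone 2.32 g; L-methionine 107.20 mg; monosodium phosphate 0.44 g; folic acid 0.26 mg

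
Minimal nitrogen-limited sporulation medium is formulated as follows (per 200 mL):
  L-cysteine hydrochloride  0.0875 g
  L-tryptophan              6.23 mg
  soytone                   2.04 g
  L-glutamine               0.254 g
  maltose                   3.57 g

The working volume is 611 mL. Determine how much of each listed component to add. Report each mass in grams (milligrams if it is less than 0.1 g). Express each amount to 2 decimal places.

Ratio of target to recipe volume: 611 / 200 = 3.055.
L-cysteine hydrochloride: 0.0875 g × (611 mL / 200 mL) = 0.27 g
L-tryptophan: 6.23 mg × (611 mL / 200 mL) = 19.03 mg
soytone: 2.04 g × (611 mL / 200 mL) = 6.23 g
L-glutamine: 0.254 g × (611 mL / 200 mL) = 0.78 g
maltose: 3.57 g × (611 mL / 200 mL) = 10.91 g

L-cysteine hydrochloride 0.27 g; L-tryptophan 19.03 mg; soytone 6.23 g; L-glutamine 0.78 g; maltose 10.91 g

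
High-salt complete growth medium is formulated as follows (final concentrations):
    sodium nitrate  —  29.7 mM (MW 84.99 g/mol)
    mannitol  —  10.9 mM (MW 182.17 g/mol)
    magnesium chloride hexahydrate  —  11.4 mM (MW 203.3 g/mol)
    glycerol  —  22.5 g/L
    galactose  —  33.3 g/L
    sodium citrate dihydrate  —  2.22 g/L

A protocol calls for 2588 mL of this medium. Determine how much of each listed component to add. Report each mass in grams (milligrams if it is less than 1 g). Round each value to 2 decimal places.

sodium nitrate 6.53 g; mannitol 5.14 g; magnesium chloride hexahydrate 6.00 g; glycerol 58.23 g; galactose 86.18 g; sodium citrate dihydrate 5.75 g

Working volume: 2588 mL = 2.588 L.
sodium nitrate: 29.7 mmol/L × 84.99 g/mol × 2.588 L ÷ 1000 = 6.53 g
mannitol: 10.9 mmol/L × 182.17 g/mol × 2.588 L ÷ 1000 = 5.14 g
magnesium chloride hexahydrate: 11.4 mmol/L × 203.3 g/mol × 2.588 L ÷ 1000 = 6.00 g
glycerol: 22.5 g/L × 2.588 L = 58.23 g
galactose: 33.3 g/L × 2.588 L = 86.18 g
sodium citrate dihydrate: 2.22 g/L × 2.588 L = 5.75 g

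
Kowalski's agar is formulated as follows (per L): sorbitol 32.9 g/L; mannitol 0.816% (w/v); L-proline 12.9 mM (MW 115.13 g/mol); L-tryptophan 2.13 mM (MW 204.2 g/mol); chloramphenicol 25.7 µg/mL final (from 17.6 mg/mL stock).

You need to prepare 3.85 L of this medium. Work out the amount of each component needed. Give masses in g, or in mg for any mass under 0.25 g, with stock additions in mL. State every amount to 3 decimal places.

Scale factor relative to 1 L: 3.85.
sorbitol: 32.9 g/L × 3.85 L = 126.665 g
mannitol: 0.816% w/v = 8.16 g/L → 8.16 × 3.85 L = 31.416 g
L-proline: 12.9 mmol/L × 115.13 g/mol × 3.85 L ÷ 1000 = 5.718 g
L-tryptophan: 2.13 mmol/L × 204.2 g/mol × 3.85 L ÷ 1000 = 1.675 g
chloramphenicol: dilute stock: 25.7 µg/mL × 3850 mL ÷ 17600 µg/mL = 5.622 mL

sorbitol 126.665 g; mannitol 31.416 g; L-proline 5.718 g; L-tryptophan 1.675 g; chloramphenicol 5.622 mL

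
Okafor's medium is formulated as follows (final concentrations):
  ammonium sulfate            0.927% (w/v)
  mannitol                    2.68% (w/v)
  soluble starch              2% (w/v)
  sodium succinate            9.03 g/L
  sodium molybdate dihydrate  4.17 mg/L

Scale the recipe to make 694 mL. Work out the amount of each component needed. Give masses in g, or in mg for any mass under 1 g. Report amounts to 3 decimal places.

Target volume = 694 mL = 0.694 L.
ammonium sulfate: 0.927 g per 100 mL × 694 mL ÷ 100 = 6.433 g
mannitol: 2.68% w/v = 26.8 g/L → 26.8 × 0.694 L = 18.599 g
soluble starch: 2% w/v = 20 g/L → 20 × 0.694 L = 13.880 g
sodium succinate: 9.03 g/L × 0.694 L = 6.267 g
sodium molybdate dihydrate: 4.17 mg/L × 0.694 L = 2.894 mg

ammonium sulfate 6.433 g; mannitol 18.599 g; soluble starch 13.880 g; sodium succinate 6.267 g; sodium molybdate dihydrate 2.894 mg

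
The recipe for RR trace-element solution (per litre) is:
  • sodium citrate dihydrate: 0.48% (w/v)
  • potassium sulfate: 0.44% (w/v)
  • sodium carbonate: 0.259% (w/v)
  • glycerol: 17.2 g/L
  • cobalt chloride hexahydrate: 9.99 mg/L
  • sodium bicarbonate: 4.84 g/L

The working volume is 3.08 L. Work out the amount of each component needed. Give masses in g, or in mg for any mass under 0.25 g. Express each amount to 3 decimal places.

Working volume: 3.08 L.
sodium citrate dihydrate: 0.48 g per 100 mL × 3080 mL ÷ 100 = 14.784 g
potassium sulfate: 0.44 g per 100 mL × 3080 mL ÷ 100 = 13.552 g
sodium carbonate: 0.259 g per 100 mL × 3080 mL ÷ 100 = 7.977 g
glycerol: 17.2 g/L × 3.08 L = 52.976 g
cobalt chloride hexahydrate: 9.99 mg/L × 3.08 L = 30.769 mg
sodium bicarbonate: 4.84 g/L × 3.08 L = 14.907 g

sodium citrate dihydrate 14.784 g; potassium sulfate 13.552 g; sodium carbonate 7.977 g; glycerol 52.976 g; cobalt chloride hexahydrate 30.769 mg; sodium bicarbonate 14.907 g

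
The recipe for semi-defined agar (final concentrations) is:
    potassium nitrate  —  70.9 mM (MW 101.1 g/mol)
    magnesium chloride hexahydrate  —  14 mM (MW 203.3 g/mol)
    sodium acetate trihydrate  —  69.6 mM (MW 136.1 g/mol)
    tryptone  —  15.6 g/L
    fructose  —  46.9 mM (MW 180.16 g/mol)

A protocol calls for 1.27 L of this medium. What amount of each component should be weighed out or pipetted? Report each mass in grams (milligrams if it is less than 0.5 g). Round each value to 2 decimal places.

potassium nitrate 9.10 g; magnesium chloride hexahydrate 3.61 g; sodium acetate trihydrate 12.03 g; tryptone 19.81 g; fructose 10.73 g

Working volume: 1.27 L.
potassium nitrate: 70.9 mmol/L × 101.1 g/mol × 1.27 L ÷ 1000 = 9.10 g
magnesium chloride hexahydrate: 14 mmol/L × 203.3 g/mol × 1.27 L ÷ 1000 = 3.61 g
sodium acetate trihydrate: 69.6 mmol/L × 136.1 g/mol × 1.27 L ÷ 1000 = 12.03 g
tryptone: 15.6 g/L × 1.27 L = 19.81 g
fructose: 46.9 mmol/L × 180.16 g/mol × 1.27 L ÷ 1000 = 10.73 g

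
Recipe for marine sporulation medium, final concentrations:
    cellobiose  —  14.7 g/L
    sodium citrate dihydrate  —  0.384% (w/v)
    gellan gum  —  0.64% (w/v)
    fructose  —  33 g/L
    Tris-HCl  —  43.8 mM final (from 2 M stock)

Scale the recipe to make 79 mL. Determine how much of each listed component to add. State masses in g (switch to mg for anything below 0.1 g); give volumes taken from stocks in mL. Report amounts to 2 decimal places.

cellobiose 1.16 g; sodium citrate dihydrate 0.30 g; gellan gum 0.51 g; fructose 2.61 g; Tris-HCl 1.73 mL

Working volume: 79 mL = 0.079 L.
cellobiose: 14.7 g/L × 0.079 L = 1.16 g
sodium citrate dihydrate: 0.384 g per 100 mL × 79 mL ÷ 100 = 0.30 g
gellan gum: 0.64% w/v = 6.4 g/L → 6.4 × 0.079 L = 0.51 g
fructose: 33 g/L × 0.079 L = 2.61 g
Tris-HCl: C1V1 = C2V2 → 43.8 mM × 79 mL ÷ 2000 mM = 1.73 mL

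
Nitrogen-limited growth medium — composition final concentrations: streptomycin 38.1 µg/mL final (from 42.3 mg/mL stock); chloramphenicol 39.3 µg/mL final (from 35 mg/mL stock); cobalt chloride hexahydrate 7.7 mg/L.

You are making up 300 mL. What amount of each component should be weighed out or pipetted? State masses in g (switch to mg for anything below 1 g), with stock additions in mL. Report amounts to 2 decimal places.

Scale factor relative to 1 L: 0.3.
streptomycin: C1V1 = C2V2 → 38.1 µg/mL × 300 mL ÷ 42300 µg/mL = 0.27 mL
chloramphenicol: C1V1 = C2V2 → 39.3 µg/mL × 300 mL ÷ 35000 µg/mL = 0.34 mL
cobalt chloride hexahydrate: 7.7 mg/L × 0.3 L = 2.31 mg

streptomycin 0.27 mL; chloramphenicol 0.34 mL; cobalt chloride hexahydrate 2.31 mg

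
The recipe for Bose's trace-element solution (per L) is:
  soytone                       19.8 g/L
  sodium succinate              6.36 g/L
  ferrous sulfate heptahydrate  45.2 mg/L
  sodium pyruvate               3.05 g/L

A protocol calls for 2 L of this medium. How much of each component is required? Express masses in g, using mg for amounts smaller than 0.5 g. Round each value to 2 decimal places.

Working volume: 2 L.
soytone: 19.8 g/L × 2 L = 39.60 g
sodium succinate: 6.36 g/L × 2 L = 12.72 g
ferrous sulfate heptahydrate: 45.2 mg/L × 2 L = 90.40 mg
sodium pyruvate: 3.05 g/L × 2 L = 6.10 g

soytone 39.60 g; sodium succinate 12.72 g; ferrous sulfate heptahydrate 90.40 mg; sodium pyruvate 6.10 g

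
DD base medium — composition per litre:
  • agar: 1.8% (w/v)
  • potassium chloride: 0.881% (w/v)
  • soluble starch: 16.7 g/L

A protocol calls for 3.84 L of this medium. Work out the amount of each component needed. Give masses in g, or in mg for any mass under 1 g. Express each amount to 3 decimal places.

agar 69.120 g; potassium chloride 33.830 g; soluble starch 64.128 g

Scale factor relative to 1 L: 3.84.
agar: 1.8 g per 100 mL × 3840 mL ÷ 100 = 69.120 g
potassium chloride: 0.881 g per 100 mL × 3840 mL ÷ 100 = 33.830 g
soluble starch: 16.7 g/L × 3.84 L = 64.128 g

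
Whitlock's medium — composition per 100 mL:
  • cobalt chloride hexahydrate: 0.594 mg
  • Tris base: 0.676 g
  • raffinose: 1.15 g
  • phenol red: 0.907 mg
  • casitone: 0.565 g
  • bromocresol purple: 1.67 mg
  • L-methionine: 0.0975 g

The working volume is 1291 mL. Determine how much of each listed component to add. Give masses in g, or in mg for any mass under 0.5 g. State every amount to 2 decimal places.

Scale factor = 1291 mL / 100 mL = 12.91.
cobalt chloride hexahydrate: 0.594 mg × (1291 mL / 100 mL) = 7.67 mg
Tris base: 0.676 g × (1291 mL / 100 mL) = 8.73 g
raffinose: 1.15 g × (1291 mL / 100 mL) = 14.85 g
phenol red: 0.907 mg × (1291 mL / 100 mL) = 11.71 mg
casitone: 0.565 g × (1291 mL / 100 mL) = 7.29 g
bromocresol purple: 1.67 mg × (1291 mL / 100 mL) = 21.56 mg
L-methionine: 0.0975 g × (1291 mL / 100 mL) = 1.26 g

cobalt chloride hexahydrate 7.67 mg; Tris base 8.73 g; raffinose 14.85 g; phenol red 11.71 mg; casitone 7.29 g; bromocresol purple 21.56 mg; L-methionine 1.26 g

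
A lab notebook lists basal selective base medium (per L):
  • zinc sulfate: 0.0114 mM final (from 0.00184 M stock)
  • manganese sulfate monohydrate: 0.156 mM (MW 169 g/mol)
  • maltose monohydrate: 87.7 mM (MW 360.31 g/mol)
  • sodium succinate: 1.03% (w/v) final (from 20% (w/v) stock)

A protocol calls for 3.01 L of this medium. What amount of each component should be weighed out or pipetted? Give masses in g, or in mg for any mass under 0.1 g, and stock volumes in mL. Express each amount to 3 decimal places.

Working volume: 3.01 L.
zinc sulfate: C1V1 = C2V2 → 0.0114 mM × 3010 mL ÷ 1.84 mM = 18.649 mL
manganese sulfate monohydrate: 0.156 mmol/L × 169 mg/mmol × 3.01 L = 79.356 mg
maltose monohydrate: 87.7 mmol/L × 360.31 g/mol × 3.01 L ÷ 1000 = 95.114 g
sodium succinate: C1V1 = C2V2 → 1.03% ÷ 20% × 3010 mL = 155.015 mL

zinc sulfate 18.649 mL; manganese sulfate monohydrate 79.356 mg; maltose monohydrate 95.114 g; sodium succinate 155.015 mL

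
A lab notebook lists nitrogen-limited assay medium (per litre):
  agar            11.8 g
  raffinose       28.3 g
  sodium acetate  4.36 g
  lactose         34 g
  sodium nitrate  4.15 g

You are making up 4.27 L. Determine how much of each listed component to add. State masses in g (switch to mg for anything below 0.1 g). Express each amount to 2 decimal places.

agar 50.39 g; raffinose 120.84 g; sodium acetate 18.62 g; lactose 145.18 g; sodium nitrate 17.72 g

Scale factor = 4270 mL / 1000 mL = 4.27.
agar: 11.8 g × (4270 mL / 1000 mL) = 50.39 g
raffinose: 28.3 g × (4270 mL / 1000 mL) = 120.84 g
sodium acetate: 4.36 g × (4270 mL / 1000 mL) = 18.62 g
lactose: 34 g × (4270 mL / 1000 mL) = 145.18 g
sodium nitrate: 4.15 g × (4270 mL / 1000 mL) = 17.72 g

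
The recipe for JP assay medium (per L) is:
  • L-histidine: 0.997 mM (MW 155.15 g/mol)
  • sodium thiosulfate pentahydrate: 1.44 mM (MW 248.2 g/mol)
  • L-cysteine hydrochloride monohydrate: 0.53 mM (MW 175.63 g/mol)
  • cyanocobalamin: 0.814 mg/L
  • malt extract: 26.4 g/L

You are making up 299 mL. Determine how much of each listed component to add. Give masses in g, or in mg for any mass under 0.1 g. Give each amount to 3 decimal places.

Working volume: 299 mL = 0.299 L.
L-histidine: 0.997 mmol/L × 155.15 mg/mmol × 0.299 L = 46.251 mg
sodium thiosulfate pentahydrate: 1.44 mmol/L × 248.2 g/mol × 0.299 L ÷ 1000 = 0.107 g
L-cysteine hydrochloride monohydrate: 0.53 mmol/L × 175.63 mg/mmol × 0.299 L = 27.832 mg
cyanocobalamin: 0.814 mg/L × 0.299 L = 0.243 mg
malt extract: 26.4 g/L × 0.299 L = 7.894 g

L-histidine 46.251 mg; sodium thiosulfate pentahydrate 0.107 g; L-cysteine hydrochloride monohydrate 27.832 mg; cyanocobalamin 0.243 mg; malt extract 7.894 g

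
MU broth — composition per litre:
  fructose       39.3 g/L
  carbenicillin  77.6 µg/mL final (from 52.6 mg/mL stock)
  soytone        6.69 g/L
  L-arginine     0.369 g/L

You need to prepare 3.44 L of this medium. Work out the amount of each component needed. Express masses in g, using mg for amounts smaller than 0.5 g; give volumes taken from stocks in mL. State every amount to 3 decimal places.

Working volume: 3.44 L.
fructose: 39.3 g/L × 3.44 L = 135.192 g
carbenicillin: V = C2·V2/C1 = 77.6 µg/mL × 3440 mL ÷ 52600 µg/mL = 5.075 mL
soytone: 6.69 g/L × 3.44 L = 23.014 g
L-arginine: 0.369 g/L × 3.44 L = 1.269 g

fructose 135.192 g; carbenicillin 5.075 mL; soytone 23.014 g; L-arginine 1.269 g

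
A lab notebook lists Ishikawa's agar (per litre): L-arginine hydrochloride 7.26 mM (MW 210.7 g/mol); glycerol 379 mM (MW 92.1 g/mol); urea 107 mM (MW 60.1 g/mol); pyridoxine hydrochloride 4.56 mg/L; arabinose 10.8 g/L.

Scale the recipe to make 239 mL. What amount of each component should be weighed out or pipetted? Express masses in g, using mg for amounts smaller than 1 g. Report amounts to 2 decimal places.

Scale factor relative to 1 L: 0.239.
L-arginine hydrochloride: 7.26 mmol/L × 210.7 mg/mmol × 0.239 L = 365.59 mg
glycerol: 379 mmol/L × 92.1 g/mol × 0.239 L ÷ 1000 = 8.34 g
urea: 107 mmol/L × 60.1 g/mol × 0.239 L ÷ 1000 = 1.54 g
pyridoxine hydrochloride: 4.56 mg/L × 0.239 L = 1.09 mg
arabinose: 10.8 g/L × 0.239 L = 2.58 g

L-arginine hydrochloride 365.59 mg; glycerol 8.34 g; urea 1.54 g; pyridoxine hydrochloride 1.09 mg; arabinose 2.58 g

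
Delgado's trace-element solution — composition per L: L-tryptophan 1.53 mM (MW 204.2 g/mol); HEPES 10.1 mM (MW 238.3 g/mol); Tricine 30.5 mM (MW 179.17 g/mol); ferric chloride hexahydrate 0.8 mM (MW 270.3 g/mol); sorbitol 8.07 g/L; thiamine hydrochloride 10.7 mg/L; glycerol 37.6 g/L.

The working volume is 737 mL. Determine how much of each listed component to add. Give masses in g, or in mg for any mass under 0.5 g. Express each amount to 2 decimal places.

Scale factor relative to 1 L: 0.737.
L-tryptophan: 1.53 mmol/L × 204.2 mg/mmol × 0.737 L = 230.26 mg
HEPES: 10.1 mmol/L × 238.3 g/mol × 0.737 L ÷ 1000 = 1.77 g
Tricine: 30.5 mmol/L × 179.17 g/mol × 0.737 L ÷ 1000 = 4.03 g
ferric chloride hexahydrate: 0.8 mmol/L × 270.3 mg/mmol × 0.737 L = 159.37 mg
sorbitol: 8.07 g/L × 0.737 L = 5.95 g
thiamine hydrochloride: 10.7 mg/L × 0.737 L = 7.89 mg
glycerol: 37.6 g/L × 0.737 L = 27.71 g

L-tryptophan 230.26 mg; HEPES 1.77 g; Tricine 4.03 g; ferric chloride hexahydrate 159.37 mg; sorbitol 5.95 g; thiamine hydrochloride 7.89 mg; glycerol 27.71 g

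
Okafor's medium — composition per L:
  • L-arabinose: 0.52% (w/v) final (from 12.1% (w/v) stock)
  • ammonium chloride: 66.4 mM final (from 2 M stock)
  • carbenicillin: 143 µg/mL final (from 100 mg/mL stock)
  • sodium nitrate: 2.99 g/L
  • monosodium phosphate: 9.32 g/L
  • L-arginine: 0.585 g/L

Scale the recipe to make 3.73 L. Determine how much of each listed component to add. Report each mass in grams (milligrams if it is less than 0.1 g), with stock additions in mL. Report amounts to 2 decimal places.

L-arabinose 160.30 mL; ammonium chloride 123.84 mL; carbenicillin 5.33 mL; sodium nitrate 11.15 g; monosodium phosphate 34.76 g; L-arginine 2.18 g

Working volume: 3.73 L.
L-arabinose: dilute stock: 0.52% ÷ 12.1% × 3730 mL = 160.30 mL
ammonium chloride: C1V1 = C2V2 → 66.4 mM × 3730 mL ÷ 2000 mM = 123.84 mL
carbenicillin: dilute stock: 143 µg/mL × 3730 mL ÷ 100000 µg/mL = 5.33 mL
sodium nitrate: 2.99 g/L × 3.73 L = 11.15 g
monosodium phosphate: 9.32 g/L × 3.73 L = 34.76 g
L-arginine: 0.585 g/L × 3.73 L = 2.18 g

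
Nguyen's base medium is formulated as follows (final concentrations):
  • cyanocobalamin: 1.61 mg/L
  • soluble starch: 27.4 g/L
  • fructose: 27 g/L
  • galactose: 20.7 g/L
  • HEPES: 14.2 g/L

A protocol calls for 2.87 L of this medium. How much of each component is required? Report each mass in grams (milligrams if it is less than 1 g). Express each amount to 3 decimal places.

Working volume: 2.87 L.
cyanocobalamin: 1.61 mg/L × 2.87 L = 4.621 mg
soluble starch: 27.4 g/L × 2.87 L = 78.638 g
fructose: 27 g/L × 2.87 L = 77.490 g
galactose: 20.7 g/L × 2.87 L = 59.409 g
HEPES: 14.2 g/L × 2.87 L = 40.754 g

cyanocobalamin 4.621 mg; soluble starch 78.638 g; fructose 77.490 g; galactose 59.409 g; HEPES 40.754 g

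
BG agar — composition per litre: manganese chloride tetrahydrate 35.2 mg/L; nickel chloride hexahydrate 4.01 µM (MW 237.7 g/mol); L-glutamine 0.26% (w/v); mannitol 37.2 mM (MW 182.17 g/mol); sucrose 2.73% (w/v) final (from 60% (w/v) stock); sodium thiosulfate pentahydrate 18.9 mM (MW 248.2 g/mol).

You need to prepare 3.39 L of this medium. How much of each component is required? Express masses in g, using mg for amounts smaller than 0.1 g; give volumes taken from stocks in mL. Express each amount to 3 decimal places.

Scale factor relative to 1 L: 3.39.
manganese chloride tetrahydrate: 35.2 mg/L × 3.39 L = 119.328 mg = 0.119 g
nickel chloride hexahydrate: 4.01 µmol/L × 237.7 g/mol × 3.39 L ÷ 1000 = 3.231 mg
L-glutamine: 0.26 g per 100 mL × 3390 mL ÷ 100 = 8.814 g
mannitol: 37.2 mmol/L × 182.17 g/mol × 3.39 L ÷ 1000 = 22.973 g
sucrose: V = C2·V2/C1 = 2.73% ÷ 60% × 3390 mL = 154.245 mL
sodium thiosulfate pentahydrate: 18.9 mmol/L × 248.2 g/mol × 3.39 L ÷ 1000 = 15.902 g

manganese chloride tetrahydrate 0.119 g; nickel chloride hexahydrate 3.231 mg; L-glutamine 8.814 g; mannitol 22.973 g; sucrose 154.245 mL; sodium thiosulfate pentahydrate 15.902 g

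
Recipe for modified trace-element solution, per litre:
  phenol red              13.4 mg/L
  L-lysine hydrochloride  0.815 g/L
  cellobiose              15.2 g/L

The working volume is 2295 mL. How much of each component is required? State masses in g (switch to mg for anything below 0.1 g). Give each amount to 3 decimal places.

Working volume: 2295 mL = 2.295 L.
phenol red: 13.4 mg/L × 2.295 L = 30.753 mg
L-lysine hydrochloride: 0.815 g/L × 2.295 L = 1.870 g
cellobiose: 15.2 g/L × 2.295 L = 34.884 g

phenol red 30.753 mg; L-lysine hydrochloride 1.870 g; cellobiose 34.884 g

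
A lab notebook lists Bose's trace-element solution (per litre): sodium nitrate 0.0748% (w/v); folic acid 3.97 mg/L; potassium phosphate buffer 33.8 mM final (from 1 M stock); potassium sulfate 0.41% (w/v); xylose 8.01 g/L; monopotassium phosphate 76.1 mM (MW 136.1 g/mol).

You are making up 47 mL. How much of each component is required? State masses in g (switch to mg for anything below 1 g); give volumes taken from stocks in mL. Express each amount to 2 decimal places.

sodium nitrate 35.16 mg; folic acid 0.19 mg; potassium phosphate buffer 1.59 mL; potassium sulfate 192.70 mg; xylose 376.47 mg; monopotassium phosphate 486.79 mg

Working volume: 47 mL = 0.047 L.
sodium nitrate: 0.0748 g per 100 mL × 47 mL ÷ 100 = 0.035156 g = 35.16 mg
folic acid: 3.97 mg/L × 0.047 L = 0.19 mg
potassium phosphate buffer: V = C2·V2/C1 = 33.8 mM × 47 mL ÷ 1000 mM = 1.59 mL
potassium sulfate: 0.41 g per 100 mL × 47 mL ÷ 100 = 0.1927 g = 192.70 mg
xylose: 8.01 g/L × 0.047 L = 0.37647 g = 376.47 mg
monopotassium phosphate: 76.1 mmol/L × 136.1 mg/mmol × 0.047 L = 486.79 mg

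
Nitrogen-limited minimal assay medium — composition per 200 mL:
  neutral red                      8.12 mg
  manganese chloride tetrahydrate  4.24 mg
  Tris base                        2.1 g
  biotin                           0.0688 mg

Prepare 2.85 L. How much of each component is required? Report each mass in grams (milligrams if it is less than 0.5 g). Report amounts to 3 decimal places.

neutral red 115.710 mg; manganese chloride tetrahydrate 60.420 mg; Tris base 29.925 g; biotin 0.980 mg

Scale factor = 2850 mL / 200 mL = 14.25.
neutral red: 8.12 mg × (2850 mL / 200 mL) = 115.710 mg
manganese chloride tetrahydrate: 4.24 mg × (2850 mL / 200 mL) = 60.420 mg
Tris base: 2.1 g × (2850 mL / 200 mL) = 29.925 g
biotin: 0.0688 mg × (2850 mL / 200 mL) = 0.980 mg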